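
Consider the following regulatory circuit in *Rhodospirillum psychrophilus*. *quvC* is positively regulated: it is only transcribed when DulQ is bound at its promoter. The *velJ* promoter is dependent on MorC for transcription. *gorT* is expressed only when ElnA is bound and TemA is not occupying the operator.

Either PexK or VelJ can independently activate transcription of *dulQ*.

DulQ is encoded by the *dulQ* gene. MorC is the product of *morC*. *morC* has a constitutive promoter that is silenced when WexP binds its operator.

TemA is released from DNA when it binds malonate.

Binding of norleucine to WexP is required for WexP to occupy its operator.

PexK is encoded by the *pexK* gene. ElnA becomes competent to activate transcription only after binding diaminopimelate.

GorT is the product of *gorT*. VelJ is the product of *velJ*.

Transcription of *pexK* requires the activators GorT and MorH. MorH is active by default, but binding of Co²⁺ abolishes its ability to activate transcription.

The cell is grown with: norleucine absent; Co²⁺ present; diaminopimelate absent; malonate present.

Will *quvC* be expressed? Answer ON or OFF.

Diaminopimelate is absent, so ElnA is inactive.
Malonate is present, so TemA is inactive.
Required activator ElnA is absent, so *gorT* is not transcribed.
So GorT is not produced.
Co²⁺ is present, so MorH is inactive.
Required activator GorT is absent, so *pexK* is not transcribed.
So PexK is not produced.
Norleucine is absent, so WexP is inactive.
With no repressor bound, *morC* is transcribed.
So MorC is produced and active.
No repressor is bound and MorC is active, so *velJ* is transcribed.
So VelJ is produced and active.
Activator VelJ is present, so *dulQ* is transcribed.
So DulQ is produced and active.
No repressor is bound and DulQ is active, so *quvC* is transcribed.

ON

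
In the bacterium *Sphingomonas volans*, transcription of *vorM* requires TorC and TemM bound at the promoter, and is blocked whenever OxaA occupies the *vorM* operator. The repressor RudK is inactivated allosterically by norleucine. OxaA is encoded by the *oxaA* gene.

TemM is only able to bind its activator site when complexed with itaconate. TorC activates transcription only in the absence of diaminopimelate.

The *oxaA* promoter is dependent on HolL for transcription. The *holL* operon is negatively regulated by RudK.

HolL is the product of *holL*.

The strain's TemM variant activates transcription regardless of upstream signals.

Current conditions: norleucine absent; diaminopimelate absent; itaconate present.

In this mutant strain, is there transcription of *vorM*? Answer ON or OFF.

Diaminopimelate is absent, so TorC is active.
Norleucine is absent, so RudK is active.
With repressor RudK bound, *holL* is not transcribed.
So HolL is not produced.
Required activator HolL is absent, so *oxaA* is not transcribed.
So OxaA is not produced.
TemM is constitutively active in this strain.
No repressor is bound and TorC and TemM are active, so *vorM* is transcribed.

ON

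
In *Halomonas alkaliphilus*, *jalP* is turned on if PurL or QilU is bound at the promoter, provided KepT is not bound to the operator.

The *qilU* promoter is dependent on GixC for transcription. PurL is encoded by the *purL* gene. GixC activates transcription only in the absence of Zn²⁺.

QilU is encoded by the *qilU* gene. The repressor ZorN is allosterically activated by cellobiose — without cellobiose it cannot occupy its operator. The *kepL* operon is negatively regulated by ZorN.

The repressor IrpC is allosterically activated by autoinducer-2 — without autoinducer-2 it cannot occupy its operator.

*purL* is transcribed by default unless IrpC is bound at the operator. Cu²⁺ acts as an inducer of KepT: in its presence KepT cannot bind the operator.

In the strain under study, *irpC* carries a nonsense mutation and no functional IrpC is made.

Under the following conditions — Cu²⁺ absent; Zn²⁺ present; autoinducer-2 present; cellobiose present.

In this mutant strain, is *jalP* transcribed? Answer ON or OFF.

IrpC is non-functional in this strain, so it has no effect.
With no repressor bound, *purL* is transcribed.
So PurL is produced and active.
Cu²⁺ is absent, so KepT is active.
Zn²⁺ is present, so GixC is inactive.
Required activator GixC is absent, so *qilU* is not transcribed.
So QilU is not produced.
With repressor KepT bound, *jalP* is not transcribed.

OFF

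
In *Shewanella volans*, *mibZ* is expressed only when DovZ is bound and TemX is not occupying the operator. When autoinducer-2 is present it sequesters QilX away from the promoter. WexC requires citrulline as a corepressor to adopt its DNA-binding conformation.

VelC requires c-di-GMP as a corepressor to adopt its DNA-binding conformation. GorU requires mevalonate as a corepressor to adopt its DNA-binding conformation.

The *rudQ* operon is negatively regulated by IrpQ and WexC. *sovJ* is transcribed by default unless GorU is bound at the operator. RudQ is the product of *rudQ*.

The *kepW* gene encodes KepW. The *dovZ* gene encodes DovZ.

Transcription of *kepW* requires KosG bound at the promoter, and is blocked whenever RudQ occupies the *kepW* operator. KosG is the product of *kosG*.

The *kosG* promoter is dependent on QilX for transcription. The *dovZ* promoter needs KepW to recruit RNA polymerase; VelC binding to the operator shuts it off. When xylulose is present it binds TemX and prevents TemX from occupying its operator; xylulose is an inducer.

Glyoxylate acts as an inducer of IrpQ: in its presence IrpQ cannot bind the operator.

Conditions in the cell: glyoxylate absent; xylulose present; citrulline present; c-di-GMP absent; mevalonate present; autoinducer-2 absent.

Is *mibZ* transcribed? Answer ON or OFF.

Autoinducer-2 is absent, so QilX is active.
No repressor is bound and QilX is active, so *kosG* is transcribed.
So KosG is produced and active.
Glyoxylate is absent, so IrpQ is active.
Citrulline is present, so WexC is active.
With repressor IrpQ bound, *rudQ* is not transcribed.
So RudQ is not produced.
No repressor is bound and KosG is active, so *kepW* is transcribed.
So KepW is produced and active.
c-di-GMP is absent, so VelC is inactive.
No repressor is bound and KepW is active, so *dovZ* is transcribed.
So DovZ is produced and active.
Xylulose is present, so TemX is inactive.
No repressor is bound and DovZ is active, so *mibZ* is transcribed.

ON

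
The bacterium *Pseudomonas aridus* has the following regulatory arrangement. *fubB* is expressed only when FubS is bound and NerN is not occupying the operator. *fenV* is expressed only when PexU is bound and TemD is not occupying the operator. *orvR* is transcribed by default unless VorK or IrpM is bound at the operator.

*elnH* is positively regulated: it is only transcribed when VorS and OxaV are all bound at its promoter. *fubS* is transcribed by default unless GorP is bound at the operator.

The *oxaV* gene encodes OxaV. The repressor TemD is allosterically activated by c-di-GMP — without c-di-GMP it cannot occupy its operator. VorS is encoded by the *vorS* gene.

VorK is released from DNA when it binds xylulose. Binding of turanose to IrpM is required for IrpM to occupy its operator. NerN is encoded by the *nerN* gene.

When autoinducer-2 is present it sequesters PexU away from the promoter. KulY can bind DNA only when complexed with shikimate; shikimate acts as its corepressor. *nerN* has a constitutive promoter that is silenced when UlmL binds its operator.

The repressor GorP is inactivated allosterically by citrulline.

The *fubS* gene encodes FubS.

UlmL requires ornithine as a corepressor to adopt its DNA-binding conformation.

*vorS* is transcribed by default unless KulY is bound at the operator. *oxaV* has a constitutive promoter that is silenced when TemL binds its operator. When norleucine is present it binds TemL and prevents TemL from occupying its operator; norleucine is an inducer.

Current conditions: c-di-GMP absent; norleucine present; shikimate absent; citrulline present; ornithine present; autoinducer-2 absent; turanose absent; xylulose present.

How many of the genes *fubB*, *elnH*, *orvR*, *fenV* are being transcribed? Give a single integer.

4

Citrulline is present, so GorP is inactive.
With no repressor bound, *fubS* is transcribed.
So FubS is produced and active.
Ornithine is present, so UlmL is active.
With repressor UlmL bound, *nerN* is not transcribed.
So NerN is not produced.
No repressor is bound and FubS is active, so *fubB* is transcribed.
→ *fubB* is ON.
Shikimate is absent, so KulY is inactive.
With no repressor bound, *vorS* is transcribed.
So VorS is produced and active.
Norleucine is present, so TemL is inactive.
With no repressor bound, *oxaV* is transcribed.
So OxaV is produced and active.
No repressor is bound and VorS and OxaV are active, so *elnH* is transcribed.
→ *elnH* is ON.
Xylulose is present, so VorK is inactive.
Turanose is absent, so IrpM is inactive.
With no repressor bound, *orvR* is transcribed.
→ *orvR* is ON.
Autoinducer-2 is absent, so PexU is active.
c-di-GMP is absent, so TemD is inactive.
No repressor is bound and PexU is active, so *fenV* is transcribed.
→ *fenV* is ON.
4 of the 4 genes are transcribed.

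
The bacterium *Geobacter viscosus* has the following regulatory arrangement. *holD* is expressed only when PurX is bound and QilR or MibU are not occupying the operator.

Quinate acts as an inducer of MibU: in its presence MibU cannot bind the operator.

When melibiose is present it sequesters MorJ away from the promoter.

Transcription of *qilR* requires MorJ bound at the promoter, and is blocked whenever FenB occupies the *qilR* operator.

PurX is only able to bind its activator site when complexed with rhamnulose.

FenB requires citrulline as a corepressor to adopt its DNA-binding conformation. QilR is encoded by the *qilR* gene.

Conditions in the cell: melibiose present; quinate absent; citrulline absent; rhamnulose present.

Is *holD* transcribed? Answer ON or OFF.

Rhamnulose is present, so PurX is active.
Citrulline is absent, so FenB is inactive.
Melibiose is present, so MorJ is inactive.
Required activator MorJ is absent, so *qilR* is not transcribed.
So QilR is not produced.
Quinate is absent, so MibU is active.
With repressor MibU bound, *holD* is not transcribed.

OFF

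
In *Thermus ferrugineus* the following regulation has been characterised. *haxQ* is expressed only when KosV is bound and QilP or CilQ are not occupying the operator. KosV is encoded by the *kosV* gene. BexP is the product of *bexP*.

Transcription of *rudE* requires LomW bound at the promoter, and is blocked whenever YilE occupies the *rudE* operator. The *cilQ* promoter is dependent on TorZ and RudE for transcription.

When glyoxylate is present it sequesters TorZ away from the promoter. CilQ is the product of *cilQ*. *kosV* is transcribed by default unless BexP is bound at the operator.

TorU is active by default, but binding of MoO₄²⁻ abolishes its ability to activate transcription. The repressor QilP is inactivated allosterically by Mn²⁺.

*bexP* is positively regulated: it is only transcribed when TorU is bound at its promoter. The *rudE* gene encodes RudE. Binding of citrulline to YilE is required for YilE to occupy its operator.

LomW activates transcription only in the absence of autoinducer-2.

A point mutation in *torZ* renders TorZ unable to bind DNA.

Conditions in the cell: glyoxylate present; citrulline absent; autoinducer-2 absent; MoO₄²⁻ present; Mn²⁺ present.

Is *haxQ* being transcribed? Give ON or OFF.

MoO₄²⁻ is present, so TorU is inactive.
Required activator TorU is absent, so *bexP* is not transcribed.
So BexP is not produced.
With no repressor bound, *kosV* is transcribed.
So KosV is produced and active.
Mn²⁺ is present, so QilP is inactive.
TorZ is non-functional in this strain, so it has no effect.
Autoinducer-2 is absent, so LomW is active.
Citrulline is absent, so YilE is inactive.
No repressor is bound and LomW is active, so *rudE* is transcribed.
So RudE is produced and active.
Required activator TorZ is absent, so *cilQ* is not transcribed.
So CilQ is not produced.
No repressor is bound and KosV is active, so *haxQ* is transcribed.

ON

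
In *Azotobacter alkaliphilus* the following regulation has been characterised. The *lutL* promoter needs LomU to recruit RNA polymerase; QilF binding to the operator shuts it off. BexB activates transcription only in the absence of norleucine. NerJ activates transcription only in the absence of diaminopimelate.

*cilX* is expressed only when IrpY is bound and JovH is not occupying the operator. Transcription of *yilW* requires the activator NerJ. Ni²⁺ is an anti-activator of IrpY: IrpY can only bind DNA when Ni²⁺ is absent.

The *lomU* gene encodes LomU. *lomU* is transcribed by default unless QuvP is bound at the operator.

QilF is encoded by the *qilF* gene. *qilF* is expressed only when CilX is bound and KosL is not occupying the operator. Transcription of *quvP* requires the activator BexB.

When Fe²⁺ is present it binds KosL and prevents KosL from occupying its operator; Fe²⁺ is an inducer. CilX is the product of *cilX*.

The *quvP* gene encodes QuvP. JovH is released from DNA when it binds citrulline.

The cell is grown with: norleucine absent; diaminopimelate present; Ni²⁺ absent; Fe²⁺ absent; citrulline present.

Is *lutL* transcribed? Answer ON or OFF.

OFF

Norleucine is absent, so BexB is active.
No repressor is bound and BexB is active, so *quvP* is transcribed.
So QuvP is produced and active.
With repressor QuvP bound, *lomU* is not transcribed.
So LomU is not produced.
Ni²⁺ is absent, so IrpY is active.
Citrulline is present, so JovH is inactive.
No repressor is bound and IrpY is active, so *cilX* is transcribed.
So CilX is produced and active.
Fe²⁺ is absent, so KosL is active.
With repressor KosL bound, *qilF* is not transcribed.
So QilF is not produced.
Required activator LomU is absent, so *lutL* is not transcribed.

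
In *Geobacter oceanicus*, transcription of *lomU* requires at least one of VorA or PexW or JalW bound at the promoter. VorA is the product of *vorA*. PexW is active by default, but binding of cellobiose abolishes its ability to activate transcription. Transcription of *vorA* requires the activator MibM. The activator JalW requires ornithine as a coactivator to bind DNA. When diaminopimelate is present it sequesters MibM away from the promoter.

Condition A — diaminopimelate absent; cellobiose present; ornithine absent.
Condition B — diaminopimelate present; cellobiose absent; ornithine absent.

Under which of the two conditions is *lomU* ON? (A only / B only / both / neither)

both

Condition A:
Diaminopimelate is absent, so MibM is active.
No repressor is bound and MibM is active, so *vorA* is transcribed.
So VorA is produced and active.
Cellobiose is present, so PexW is inactive.
Ornithine is absent, so JalW is inactive.
Activator VorA is present, so *lomU* is transcribed.
→ *lomU* is ON in A.
Condition B:
Diaminopimelate is present, so MibM is inactive.
Required activator MibM is absent, so *vorA* is not transcribed.
So VorA is not produced.
Cellobiose is absent, so PexW is active.
Ornithine is absent, so JalW is inactive.
Activator PexW is present, so *lomU* is transcribed.
→ *lomU* is ON in B.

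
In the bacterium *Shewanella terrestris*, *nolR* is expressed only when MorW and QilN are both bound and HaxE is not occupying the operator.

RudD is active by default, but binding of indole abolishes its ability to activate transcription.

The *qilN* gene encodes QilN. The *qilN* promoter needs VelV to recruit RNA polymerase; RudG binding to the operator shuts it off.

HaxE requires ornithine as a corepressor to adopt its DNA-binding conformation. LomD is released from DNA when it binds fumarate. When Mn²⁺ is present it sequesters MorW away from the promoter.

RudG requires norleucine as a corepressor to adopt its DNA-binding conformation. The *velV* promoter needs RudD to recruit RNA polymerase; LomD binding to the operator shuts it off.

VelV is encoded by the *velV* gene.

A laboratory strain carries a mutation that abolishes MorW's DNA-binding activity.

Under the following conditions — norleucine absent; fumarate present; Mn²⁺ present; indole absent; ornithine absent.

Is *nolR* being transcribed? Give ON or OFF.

OFF

MorW is non-functional in this strain, so it has no effect.
Ornithine is absent, so HaxE is inactive.
Norleucine is absent, so RudG is inactive.
Fumarate is present, so LomD is inactive.
Indole is absent, so RudD is active.
No repressor is bound and RudD is active, so *velV* is transcribed.
So VelV is produced and active.
No repressor is bound and VelV is active, so *qilN* is transcribed.
So QilN is produced and active.
Required activator MorW is absent, so *nolR* is not transcribed.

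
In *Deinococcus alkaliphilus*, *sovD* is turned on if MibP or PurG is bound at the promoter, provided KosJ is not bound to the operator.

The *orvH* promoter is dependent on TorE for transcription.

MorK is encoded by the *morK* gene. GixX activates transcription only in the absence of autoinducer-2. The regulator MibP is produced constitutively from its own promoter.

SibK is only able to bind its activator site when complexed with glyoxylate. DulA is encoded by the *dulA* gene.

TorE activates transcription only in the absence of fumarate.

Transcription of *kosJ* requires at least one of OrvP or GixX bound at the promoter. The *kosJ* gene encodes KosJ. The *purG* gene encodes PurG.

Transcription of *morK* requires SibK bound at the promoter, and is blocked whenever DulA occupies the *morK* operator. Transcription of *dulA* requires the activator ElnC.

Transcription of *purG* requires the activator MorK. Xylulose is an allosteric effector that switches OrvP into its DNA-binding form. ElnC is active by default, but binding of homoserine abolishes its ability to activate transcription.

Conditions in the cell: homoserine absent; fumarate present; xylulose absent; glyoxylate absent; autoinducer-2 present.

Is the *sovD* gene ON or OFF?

MibP is produced constitutively and is active.
Glyoxylate is absent, so SibK is inactive.
Homoserine is absent, so ElnC is active.
No repressor is bound and ElnC is active, so *dulA* is transcribed.
So DulA is produced and active.
With repressor DulA bound, *morK* is not transcribed.
So MorK is not produced.
Required activator MorK is absent, so *purG* is not transcribed.
So PurG is not produced.
Xylulose is absent, so OrvP is inactive.
Autoinducer-2 is present, so GixX is inactive.
No activator is available at the *kosJ* promoter, so *kosJ* is not transcribed.
So KosJ is not produced.
Activator MibP is present, so *sovD* is transcribed.

ON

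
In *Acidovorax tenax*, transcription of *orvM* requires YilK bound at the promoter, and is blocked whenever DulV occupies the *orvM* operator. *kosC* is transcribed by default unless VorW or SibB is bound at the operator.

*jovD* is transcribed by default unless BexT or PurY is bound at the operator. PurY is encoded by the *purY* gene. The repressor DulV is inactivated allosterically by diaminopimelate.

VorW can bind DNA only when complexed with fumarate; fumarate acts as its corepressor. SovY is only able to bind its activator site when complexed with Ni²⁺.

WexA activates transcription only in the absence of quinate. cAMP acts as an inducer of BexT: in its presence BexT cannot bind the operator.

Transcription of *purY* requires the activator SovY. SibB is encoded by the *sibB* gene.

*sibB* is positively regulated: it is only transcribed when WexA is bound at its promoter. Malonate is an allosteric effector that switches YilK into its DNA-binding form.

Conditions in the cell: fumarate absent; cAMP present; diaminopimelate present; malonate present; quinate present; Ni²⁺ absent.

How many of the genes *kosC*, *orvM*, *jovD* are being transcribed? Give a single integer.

3

Fumarate is absent, so VorW is inactive.
Quinate is present, so WexA is inactive.
Required activator WexA is absent, so *sibB* is not transcribed.
So SibB is not produced.
With no repressor bound, *kosC* is transcribed.
→ *kosC* is ON.
Malonate is present, so YilK is active.
Diaminopimelate is present, so DulV is inactive.
No repressor is bound and YilK is active, so *orvM* is transcribed.
→ *orvM* is ON.
cAMP is present, so BexT is inactive.
Ni²⁺ is absent, so SovY is inactive.
Required activator SovY is absent, so *purY* is not transcribed.
So PurY is not produced.
With no repressor bound, *jovD* is transcribed.
→ *jovD* is ON.
3 of the 3 genes are transcribed.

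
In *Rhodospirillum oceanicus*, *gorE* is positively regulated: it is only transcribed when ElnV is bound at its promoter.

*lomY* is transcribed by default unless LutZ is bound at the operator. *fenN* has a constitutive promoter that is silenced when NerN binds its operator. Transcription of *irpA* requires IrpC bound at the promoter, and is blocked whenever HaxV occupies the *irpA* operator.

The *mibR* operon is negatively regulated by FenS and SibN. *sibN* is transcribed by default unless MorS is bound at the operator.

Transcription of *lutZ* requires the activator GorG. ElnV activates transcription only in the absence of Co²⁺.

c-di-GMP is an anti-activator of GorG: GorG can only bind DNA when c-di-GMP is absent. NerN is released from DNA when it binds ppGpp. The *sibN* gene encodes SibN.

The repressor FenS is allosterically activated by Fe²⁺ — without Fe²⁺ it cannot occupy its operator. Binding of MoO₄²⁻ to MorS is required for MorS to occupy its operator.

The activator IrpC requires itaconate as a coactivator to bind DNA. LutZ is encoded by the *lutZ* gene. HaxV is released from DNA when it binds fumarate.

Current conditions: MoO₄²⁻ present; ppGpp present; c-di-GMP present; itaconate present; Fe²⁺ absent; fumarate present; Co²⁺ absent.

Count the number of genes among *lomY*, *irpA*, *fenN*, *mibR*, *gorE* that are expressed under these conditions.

5

c-di-GMP is present, so GorG is inactive.
Required activator GorG is absent, so *lutZ* is not transcribed.
So LutZ is not produced.
With no repressor bound, *lomY* is transcribed.
→ *lomY* is ON.
Fumarate is present, so HaxV is inactive.
Itaconate is present, so IrpC is active.
No repressor is bound and IrpC is active, so *irpA* is transcribed.
→ *irpA* is ON.
ppGpp is present, so NerN is inactive.
With no repressor bound, *fenN* is transcribed.
→ *fenN* is ON.
Fe²⁺ is absent, so FenS is inactive.
MoO₄²⁻ is present, so MorS is active.
With repressor MorS bound, *sibN* is not transcribed.
So SibN is not produced.
With no repressor bound, *mibR* is transcribed.
→ *mibR* is ON.
Co²⁺ is absent, so ElnV is active.
No repressor is bound and ElnV is active, so *gorE* is transcribed.
→ *gorE* is ON.
5 of the 5 genes are transcribed.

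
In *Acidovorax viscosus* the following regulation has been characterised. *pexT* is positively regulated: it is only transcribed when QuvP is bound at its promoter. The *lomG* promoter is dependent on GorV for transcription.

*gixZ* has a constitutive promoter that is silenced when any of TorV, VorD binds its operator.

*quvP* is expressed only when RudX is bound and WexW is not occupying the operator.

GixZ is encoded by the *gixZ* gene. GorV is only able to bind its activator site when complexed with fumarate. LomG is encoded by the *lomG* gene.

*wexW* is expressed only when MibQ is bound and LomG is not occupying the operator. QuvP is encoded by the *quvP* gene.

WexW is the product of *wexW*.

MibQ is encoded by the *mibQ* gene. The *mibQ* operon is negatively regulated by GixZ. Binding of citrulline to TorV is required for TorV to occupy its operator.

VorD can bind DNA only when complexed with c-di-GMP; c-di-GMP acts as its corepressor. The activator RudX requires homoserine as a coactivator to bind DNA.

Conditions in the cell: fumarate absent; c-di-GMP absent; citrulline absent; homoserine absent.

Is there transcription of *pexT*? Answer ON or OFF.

OFF

Citrulline is absent, so TorV is inactive.
c-di-GMP is absent, so VorD is inactive.
With no repressor bound, *gixZ* is transcribed.
So GixZ is produced and active.
With repressor GixZ bound, *mibQ* is not transcribed.
So MibQ is not produced.
Fumarate is absent, so GorV is inactive.
Required activator GorV is absent, so *lomG* is not transcribed.
So LomG is not produced.
Required activator MibQ is absent, so *wexW* is not transcribed.
So WexW is not produced.
Homoserine is absent, so RudX is inactive.
Required activator RudX is absent, so *quvP* is not transcribed.
So QuvP is not produced.
Required activator QuvP is absent, so *pexT* is not transcribed.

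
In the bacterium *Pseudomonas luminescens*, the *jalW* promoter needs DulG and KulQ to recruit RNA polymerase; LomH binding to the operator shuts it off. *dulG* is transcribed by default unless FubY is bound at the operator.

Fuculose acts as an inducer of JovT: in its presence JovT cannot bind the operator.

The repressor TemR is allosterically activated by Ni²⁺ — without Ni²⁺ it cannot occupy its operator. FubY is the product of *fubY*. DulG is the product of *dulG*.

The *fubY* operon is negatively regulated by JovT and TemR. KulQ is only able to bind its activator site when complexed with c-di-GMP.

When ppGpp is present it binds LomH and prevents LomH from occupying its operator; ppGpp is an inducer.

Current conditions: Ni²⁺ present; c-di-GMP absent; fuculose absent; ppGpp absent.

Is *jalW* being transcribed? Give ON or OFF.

OFF

Fuculose is absent, so JovT is active.
Ni²⁺ is present, so TemR is active.
With repressor JovT bound, *fubY* is not transcribed.
So FubY is not produced.
With no repressor bound, *dulG* is transcribed.
So DulG is produced and active.
c-di-GMP is absent, so KulQ is inactive.
ppGpp is absent, so LomH is active.
With repressor LomH bound, *jalW* is not transcribed.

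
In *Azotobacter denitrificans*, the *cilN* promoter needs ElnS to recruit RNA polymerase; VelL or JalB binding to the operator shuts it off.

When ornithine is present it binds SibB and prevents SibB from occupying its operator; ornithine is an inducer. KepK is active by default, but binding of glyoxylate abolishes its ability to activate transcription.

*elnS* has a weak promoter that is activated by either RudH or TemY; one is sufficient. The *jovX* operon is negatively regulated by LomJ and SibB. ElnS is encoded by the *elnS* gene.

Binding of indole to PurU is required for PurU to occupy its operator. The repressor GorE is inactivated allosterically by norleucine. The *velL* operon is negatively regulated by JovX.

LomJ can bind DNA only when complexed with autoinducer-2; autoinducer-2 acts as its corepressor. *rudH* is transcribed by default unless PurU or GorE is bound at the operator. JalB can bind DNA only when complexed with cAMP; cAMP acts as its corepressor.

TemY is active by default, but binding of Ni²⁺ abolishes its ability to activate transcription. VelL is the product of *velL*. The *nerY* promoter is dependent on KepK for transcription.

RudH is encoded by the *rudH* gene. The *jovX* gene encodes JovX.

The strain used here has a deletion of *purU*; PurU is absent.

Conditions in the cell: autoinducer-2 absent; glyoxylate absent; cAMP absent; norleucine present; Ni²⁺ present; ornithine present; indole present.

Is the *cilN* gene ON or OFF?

Autoinducer-2 is absent, so LomJ is inactive.
Ornithine is present, so SibB is inactive.
With no repressor bound, *jovX* is transcribed.
So JovX is produced and active.
With repressor JovX bound, *velL* is not transcribed.
So VelL is not produced.
cAMP is absent, so JalB is inactive.
PurU is non-functional in this strain, so it has no effect.
Norleucine is present, so GorE is inactive.
With no repressor bound, *rudH* is transcribed.
So RudH is produced and active.
Ni²⁺ is present, so TemY is inactive.
Activator RudH is present, so *elnS* is transcribed.
So ElnS is produced and active.
No repressor is bound and ElnS is active, so *cilN* is transcribed.

ON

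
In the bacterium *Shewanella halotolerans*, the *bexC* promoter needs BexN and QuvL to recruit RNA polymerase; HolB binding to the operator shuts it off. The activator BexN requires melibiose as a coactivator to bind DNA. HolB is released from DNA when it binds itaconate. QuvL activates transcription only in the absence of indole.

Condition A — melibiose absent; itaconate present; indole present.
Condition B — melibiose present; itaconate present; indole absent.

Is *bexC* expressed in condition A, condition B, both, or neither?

B only

Condition A:
Melibiose is absent, so BexN is inactive.
Itaconate is present, so HolB is inactive.
Indole is present, so QuvL is inactive.
Required activator BexN is absent, so *bexC* is not transcribed.
→ *bexC* is OFF in A.
Condition B:
Melibiose is present, so BexN is active.
Itaconate is present, so HolB is inactive.
Indole is absent, so QuvL is active.
No repressor is bound and BexN and QuvL are active, so *bexC* is transcribed.
→ *bexC* is ON in B.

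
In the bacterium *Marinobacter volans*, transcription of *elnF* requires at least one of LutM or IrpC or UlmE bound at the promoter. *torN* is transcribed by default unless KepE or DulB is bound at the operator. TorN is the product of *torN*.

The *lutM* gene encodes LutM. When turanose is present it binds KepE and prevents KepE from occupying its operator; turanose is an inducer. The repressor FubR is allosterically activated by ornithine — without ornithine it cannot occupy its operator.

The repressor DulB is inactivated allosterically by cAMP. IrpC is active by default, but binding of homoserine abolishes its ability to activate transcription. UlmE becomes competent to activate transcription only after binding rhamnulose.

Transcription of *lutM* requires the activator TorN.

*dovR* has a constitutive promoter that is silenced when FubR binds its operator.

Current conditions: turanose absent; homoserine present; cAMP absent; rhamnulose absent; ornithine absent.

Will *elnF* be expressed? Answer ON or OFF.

OFF

Turanose is absent, so KepE is active.
cAMP is absent, so DulB is active.
With repressor KepE bound, *torN* is not transcribed.
So TorN is not produced.
Required activator TorN is absent, so *lutM* is not transcribed.
So LutM is not produced.
Homoserine is present, so IrpC is inactive.
Rhamnulose is absent, so UlmE is inactive.
No activator is available at the *elnF* promoter, so *elnF* is not transcribed.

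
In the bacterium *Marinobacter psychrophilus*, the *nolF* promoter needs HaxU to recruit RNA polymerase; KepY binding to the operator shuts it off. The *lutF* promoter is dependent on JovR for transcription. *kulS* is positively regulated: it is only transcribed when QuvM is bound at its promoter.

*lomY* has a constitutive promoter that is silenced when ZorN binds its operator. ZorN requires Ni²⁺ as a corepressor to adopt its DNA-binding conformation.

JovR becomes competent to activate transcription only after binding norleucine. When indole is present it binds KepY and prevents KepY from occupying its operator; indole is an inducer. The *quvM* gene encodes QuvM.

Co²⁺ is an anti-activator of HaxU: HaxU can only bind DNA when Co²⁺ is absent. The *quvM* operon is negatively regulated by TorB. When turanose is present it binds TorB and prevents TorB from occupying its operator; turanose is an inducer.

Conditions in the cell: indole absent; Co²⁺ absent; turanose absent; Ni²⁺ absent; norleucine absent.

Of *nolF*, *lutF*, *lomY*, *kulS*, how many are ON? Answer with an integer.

1

Co²⁺ is absent, so HaxU is active.
Indole is absent, so KepY is active.
With repressor KepY bound, *nolF* is not transcribed.
→ *nolF* is OFF.
Norleucine is absent, so JovR is inactive.
Required activator JovR is absent, so *lutF* is not transcribed.
→ *lutF* is OFF.
Ni²⁺ is absent, so ZorN is inactive.
With no repressor bound, *lomY* is transcribed.
→ *lomY* is ON.
Turanose is absent, so TorB is active.
With repressor TorB bound, *quvM* is not transcribed.
So QuvM is not produced.
Required activator QuvM is absent, so *kulS* is not transcribed.
→ *kulS* is OFF.
1 of the 4 genes is transcribed.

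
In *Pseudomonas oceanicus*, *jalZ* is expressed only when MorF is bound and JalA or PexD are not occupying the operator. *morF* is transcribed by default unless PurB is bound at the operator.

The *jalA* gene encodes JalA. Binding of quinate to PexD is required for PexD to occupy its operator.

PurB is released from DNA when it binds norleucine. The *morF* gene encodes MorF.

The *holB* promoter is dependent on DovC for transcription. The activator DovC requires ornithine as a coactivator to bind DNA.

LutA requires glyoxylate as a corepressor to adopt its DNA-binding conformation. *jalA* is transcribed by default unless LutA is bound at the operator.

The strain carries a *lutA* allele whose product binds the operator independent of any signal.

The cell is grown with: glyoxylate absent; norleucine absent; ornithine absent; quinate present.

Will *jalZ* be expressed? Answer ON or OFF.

OFF

LutA is constitutively active in this strain.
With repressor LutA bound, *jalA* is not transcribed.
So JalA is not produced.
Norleucine is absent, so PurB is active.
With repressor PurB bound, *morF* is not transcribed.
So MorF is not produced.
Quinate is present, so PexD is active.
With repressor PexD bound, *jalZ* is not transcribed.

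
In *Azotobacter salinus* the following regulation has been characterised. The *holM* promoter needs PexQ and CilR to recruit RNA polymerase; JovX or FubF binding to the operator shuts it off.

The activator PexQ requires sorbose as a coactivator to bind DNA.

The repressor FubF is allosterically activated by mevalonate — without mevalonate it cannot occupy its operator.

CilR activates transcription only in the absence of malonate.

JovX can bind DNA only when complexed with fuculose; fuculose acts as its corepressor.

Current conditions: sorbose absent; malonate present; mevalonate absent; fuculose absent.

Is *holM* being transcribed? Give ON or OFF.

Fuculose is absent, so JovX is inactive.
Mevalonate is absent, so FubF is inactive.
Sorbose is absent, so PexQ is inactive.
Malonate is present, so CilR is inactive.
Required activator PexQ is absent, so *holM* is not transcribed.

OFF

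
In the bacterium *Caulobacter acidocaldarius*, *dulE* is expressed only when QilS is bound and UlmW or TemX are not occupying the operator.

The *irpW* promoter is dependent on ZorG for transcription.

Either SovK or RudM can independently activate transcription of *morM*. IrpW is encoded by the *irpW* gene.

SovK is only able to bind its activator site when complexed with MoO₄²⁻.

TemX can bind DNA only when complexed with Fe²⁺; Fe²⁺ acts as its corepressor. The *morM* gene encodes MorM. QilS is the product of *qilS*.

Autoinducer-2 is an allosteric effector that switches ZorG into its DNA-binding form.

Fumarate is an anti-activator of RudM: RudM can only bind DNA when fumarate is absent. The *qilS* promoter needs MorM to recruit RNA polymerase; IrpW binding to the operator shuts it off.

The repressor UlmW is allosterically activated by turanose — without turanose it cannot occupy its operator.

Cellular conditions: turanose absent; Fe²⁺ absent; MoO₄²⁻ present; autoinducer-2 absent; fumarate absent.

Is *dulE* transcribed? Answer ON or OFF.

Turanose is absent, so UlmW is inactive.
Autoinducer-2 is absent, so ZorG is inactive.
Required activator ZorG is absent, so *irpW* is not transcribed.
So IrpW is not produced.
MoO₄²⁻ is present, so SovK is active.
Fumarate is absent, so RudM is active.
Activator SovK is present, so *morM* is transcribed.
So MorM is produced and active.
No repressor is bound and MorM is active, so *qilS* is transcribed.
So QilS is produced and active.
Fe²⁺ is absent, so TemX is inactive.
No repressor is bound and QilS is active, so *dulE* is transcribed.

ON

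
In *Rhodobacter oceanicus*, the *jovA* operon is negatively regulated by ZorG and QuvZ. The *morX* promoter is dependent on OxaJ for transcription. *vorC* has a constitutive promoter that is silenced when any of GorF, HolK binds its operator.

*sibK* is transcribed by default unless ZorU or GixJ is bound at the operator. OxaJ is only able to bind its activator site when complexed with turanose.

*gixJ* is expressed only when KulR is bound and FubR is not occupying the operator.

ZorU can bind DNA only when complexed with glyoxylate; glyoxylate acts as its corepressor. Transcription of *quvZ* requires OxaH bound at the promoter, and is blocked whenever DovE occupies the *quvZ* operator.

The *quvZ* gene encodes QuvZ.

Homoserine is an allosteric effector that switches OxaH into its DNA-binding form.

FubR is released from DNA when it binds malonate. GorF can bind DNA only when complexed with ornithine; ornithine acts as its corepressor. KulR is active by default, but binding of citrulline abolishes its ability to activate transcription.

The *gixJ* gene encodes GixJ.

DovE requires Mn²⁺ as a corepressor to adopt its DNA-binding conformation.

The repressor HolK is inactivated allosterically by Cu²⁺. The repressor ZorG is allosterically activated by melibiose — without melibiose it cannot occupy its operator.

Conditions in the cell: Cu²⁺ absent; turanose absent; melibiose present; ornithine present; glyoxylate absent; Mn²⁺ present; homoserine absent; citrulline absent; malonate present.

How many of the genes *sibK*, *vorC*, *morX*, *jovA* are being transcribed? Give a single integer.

0

Glyoxylate is absent, so ZorU is inactive.
Malonate is present, so FubR is inactive.
Citrulline is absent, so KulR is active.
No repressor is bound and KulR is active, so *gixJ* is transcribed.
So GixJ is produced and active.
With repressor GixJ bound, *sibK* is not transcribed.
→ *sibK* is OFF.
Ornithine is present, so GorF is active.
Cu²⁺ is absent, so HolK is active.
With repressor GorF bound, *vorC* is not transcribed.
→ *vorC* is OFF.
Turanose is absent, so OxaJ is inactive.
Required activator OxaJ is absent, so *morX* is not transcribed.
→ *morX* is OFF.
Melibiose is present, so ZorG is active.
Mn²⁺ is present, so DovE is active.
Homoserine is absent, so OxaH is inactive.
With repressor DovE bound, *quvZ* is not transcribed.
So QuvZ is not produced.
With repressor ZorG bound, *jovA* is not transcribed.
→ *jovA* is OFF.
0 of the 4 genes are transcribed.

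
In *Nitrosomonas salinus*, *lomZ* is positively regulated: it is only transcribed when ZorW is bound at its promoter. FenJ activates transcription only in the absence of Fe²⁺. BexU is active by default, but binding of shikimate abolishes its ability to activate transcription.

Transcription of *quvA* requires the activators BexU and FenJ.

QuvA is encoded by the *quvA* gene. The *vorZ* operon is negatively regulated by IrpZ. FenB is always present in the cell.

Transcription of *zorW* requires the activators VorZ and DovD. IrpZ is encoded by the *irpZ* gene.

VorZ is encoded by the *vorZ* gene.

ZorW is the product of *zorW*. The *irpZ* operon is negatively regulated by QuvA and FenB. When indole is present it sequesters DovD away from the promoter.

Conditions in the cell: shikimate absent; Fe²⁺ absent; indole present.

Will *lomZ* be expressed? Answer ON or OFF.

Shikimate is absent, so BexU is active.
Fe²⁺ is absent, so FenJ is active.
No repressor is bound and BexU and FenJ are active, so *quvA* is transcribed.
So QuvA is produced and active.
FenB is produced constitutively and is active.
With repressor QuvA bound, *irpZ* is not transcribed.
So IrpZ is not produced.
With no repressor bound, *vorZ* is transcribed.
So VorZ is produced and active.
Indole is present, so DovD is inactive.
Required activator DovD is absent, so *zorW* is not transcribed.
So ZorW is not produced.
Required activator ZorW is absent, so *lomZ* is not transcribed.

OFF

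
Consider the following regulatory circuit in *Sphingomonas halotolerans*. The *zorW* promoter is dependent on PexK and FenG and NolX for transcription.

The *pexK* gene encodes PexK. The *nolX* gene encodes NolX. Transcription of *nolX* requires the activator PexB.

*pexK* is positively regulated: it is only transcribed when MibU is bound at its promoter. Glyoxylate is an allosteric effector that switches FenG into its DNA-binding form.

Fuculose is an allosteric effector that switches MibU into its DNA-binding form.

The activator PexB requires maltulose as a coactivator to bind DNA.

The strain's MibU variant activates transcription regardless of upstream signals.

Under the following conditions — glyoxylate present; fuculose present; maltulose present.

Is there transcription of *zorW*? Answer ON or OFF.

MibU is constitutively active in this strain.
No repressor is bound and MibU is active, so *pexK* is transcribed.
So PexK is produced and active.
Glyoxylate is present, so FenG is active.
Maltulose is present, so PexB is active.
No repressor is bound and PexB is active, so *nolX* is transcribed.
So NolX is produced and active.
No repressor is bound and PexK and FenG and NolX are active, so *zorW* is transcribed.

ON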